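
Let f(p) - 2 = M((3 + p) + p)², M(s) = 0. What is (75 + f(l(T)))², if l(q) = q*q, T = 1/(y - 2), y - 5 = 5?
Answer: 5929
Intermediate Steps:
y = 10 (y = 5 + 5 = 10)
T = ⅛ (T = 1/(10 - 2) = 1/8 = ⅛ ≈ 0.12500)
l(q) = q²
f(p) = 2 (f(p) = 2 + 0² = 2 + 0 = 2)
(75 + f(l(T)))² = (75 + 2)² = 77² = 5929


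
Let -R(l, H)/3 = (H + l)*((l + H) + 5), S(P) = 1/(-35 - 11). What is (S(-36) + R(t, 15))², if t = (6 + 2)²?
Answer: 838632861361/2116 ≈ 3.9633e+8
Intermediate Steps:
S(P) = -1/46 (S(P) = 1/(-46) = -1/46)
t = 64 (t = 8² = 64)
R(l, H) = -3*(H + l)*(5 + H + l) (R(l, H) = -3*(H + l)*((l + H) + 5) = -3*(H + l)*((H + l) + 5) = -3*(H + l)*(5 + H + l))
(S(-36) + R(t, 15))² = (-1/46 + (-15*15 - 15*64 - 3*15² - 3*64² - 6*15*64))² = (-1/46 + (-225 - 960 - 3*225 - 3*4096 - 5760))² = (-1/46 + (-225 - 960 - 675 - 12288 - 5760))² = (-1/46 - 19908)² = (-915769/46)² = 838632861361/2116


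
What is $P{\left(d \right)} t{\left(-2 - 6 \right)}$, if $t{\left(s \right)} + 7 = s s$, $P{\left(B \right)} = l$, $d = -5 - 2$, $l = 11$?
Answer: $627$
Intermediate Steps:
$d = -7$
$P{\left(B \right)} = 11$
$t{\left(s \right)} = -7 + s^{2}$ ($t{\left(s \right)} = -7 + s s = -7 + s^{2}$)
$P{\left(d \right)} t{\left(-2 - 6 \right)} = 11 \left(-7 + \left(-2 - 6\right)^{2}\right) = 11 \left(-7 + \left(-8\right)^{2}\right) = 11 \left(-7 + 64\right) = 11 \cdot 57 = 627$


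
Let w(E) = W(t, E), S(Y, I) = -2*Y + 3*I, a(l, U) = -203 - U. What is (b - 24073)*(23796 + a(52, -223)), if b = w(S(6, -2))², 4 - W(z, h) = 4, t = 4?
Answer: -573322568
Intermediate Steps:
W(z, h) = 0 (W(z, h) = 4 - 1*4 = 4 - 4 = 0)
w(E) = 0
b = 0 (b = 0² = 0)
(b - 24073)*(23796 + a(52, -223)) = (0 - 24073)*(23796 + (-203 - 1*(-223))) = -24073*(23796 + (-203 + 223)) = -24073*(23796 + 20) = -24073*23816 = -573322568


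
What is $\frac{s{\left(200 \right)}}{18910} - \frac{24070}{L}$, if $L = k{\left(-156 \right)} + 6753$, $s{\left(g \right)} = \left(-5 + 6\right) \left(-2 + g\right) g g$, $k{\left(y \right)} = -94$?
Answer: $\frac{5228411630}{12592169} \approx 415.21$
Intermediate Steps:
$s{\left(g \right)} = g^{2} \left(-2 + g\right)$ ($s{\left(g \right)} = 1 \left(-2 + g\right) g g = \left(-2 + g\right) g g = g \left(-2 + g\right) g = g^{2} \left(-2 + g\right)$)
$L = 6659$ ($L = -94 + 6753 = 6659$)
$\frac{s{\left(200 \right)}}{18910} - \frac{24070}{L} = \frac{200^{2} \left(-2 + 200\right)}{18910} - \frac{24070}{6659} = 40000 \cdot 198 \cdot \frac{1}{18910} - \frac{24070}{6659} = 7920000 \cdot \frac{1}{18910} - \frac{24070}{6659} = \frac{792000}{1891} - \frac{24070}{6659} = \frac{5228411630}{12592169}$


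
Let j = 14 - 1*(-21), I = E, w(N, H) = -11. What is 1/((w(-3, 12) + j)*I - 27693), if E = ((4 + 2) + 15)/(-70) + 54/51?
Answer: -85/2352357 ≈ -3.6134e-5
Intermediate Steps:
E = 129/170 (E = (6 + 15)*(-1/70) + 54*(1/51) = 21*(-1/70) + 18/17 = -3/10 + 18/17 = 129/170 ≈ 0.75882)
I = 129/170 ≈ 0.75882
j = 35 (j = 14 + 21 = 35)
1/((w(-3, 12) + j)*I - 27693) = 1/((-11 + 35)*(129/170) - 27693) = 1/(24*(129/170) - 27693) = 1/(1548/85 - 27693) = 1/(-2352357/85) = -85/2352357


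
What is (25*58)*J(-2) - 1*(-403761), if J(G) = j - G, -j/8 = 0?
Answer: 406661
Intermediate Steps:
j = 0 (j = -8*0 = 0)
J(G) = -G (J(G) = 0 - G = -G)
(25*58)*J(-2) - 1*(-403761) = (25*58)*(-1*(-2)) - 1*(-403761) = 1450*2 + 403761 = 2900 + 403761 = 406661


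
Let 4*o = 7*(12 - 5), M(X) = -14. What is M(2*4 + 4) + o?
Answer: -7/4 ≈ -1.7500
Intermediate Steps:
o = 49/4 (o = (7*(12 - 5))/4 = (7*7)/4 = (1/4)*49 = 49/4 ≈ 12.250)
M(2*4 + 4) + o = -14 + 49/4 = -7/4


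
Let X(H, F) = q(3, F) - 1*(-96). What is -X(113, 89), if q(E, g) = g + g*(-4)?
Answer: 171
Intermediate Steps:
q(E, g) = -3*g (q(E, g) = g - 4*g = -3*g)
X(H, F) = 96 - 3*F (X(H, F) = -3*F - 1*(-96) = -3*F + 96 = 96 - 3*F)
-X(113, 89) = -(96 - 3*89) = -(96 - 267) = -1*(-171) = 171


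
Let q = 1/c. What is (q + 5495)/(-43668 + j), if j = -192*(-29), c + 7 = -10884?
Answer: -14961511/103736775 ≈ -0.14423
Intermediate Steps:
c = -10891 (c = -7 - 10884 = -10891)
j = 5568
q = -1/10891 (q = 1/(-10891) = -1/10891 ≈ -9.1819e-5)
(q + 5495)/(-43668 + j) = (-1/10891 + 5495)/(-43668 + 5568) = (59846044/10891)/(-38100) = (59846044/10891)*(-1/38100) = -14961511/103736775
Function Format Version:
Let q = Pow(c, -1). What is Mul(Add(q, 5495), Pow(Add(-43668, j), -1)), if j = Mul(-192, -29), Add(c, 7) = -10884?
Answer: Rational(-14961511, 103736775) ≈ -0.14423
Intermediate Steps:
c = -10891 (c = Add(-7, -10884) = -10891)
j = 5568
q = Rational(-1, 10891) (q = Pow(-10891, -1) = Rational(-1, 10891) ≈ -9.1819e-5)
Mul(Add(q, 5495), Pow(Add(-43668, j), -1)) = Mul(Add(Rational(-1, 10891), 5495), Pow(Add(-43668, 5568), -1)) = Mul(Rational(59846044, 10891), Pow(-38100, -1)) = Mul(Rational(59846044, 10891), Rational(-1, 38100)) = Rational(-14961511, 103736775)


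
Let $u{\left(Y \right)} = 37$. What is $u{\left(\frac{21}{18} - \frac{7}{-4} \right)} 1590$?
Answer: $58830$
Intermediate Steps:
$u{\left(\frac{21}{18} - \frac{7}{-4} \right)} 1590 = 37 \cdot 1590 = 58830$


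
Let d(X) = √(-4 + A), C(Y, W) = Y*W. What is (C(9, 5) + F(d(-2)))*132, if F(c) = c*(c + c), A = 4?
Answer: 5940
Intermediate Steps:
C(Y, W) = W*Y
d(X) = 0 (d(X) = √(-4 + 4) = √0 = 0)
F(c) = 2*c² (F(c) = c*(2*c) = 2*c²)
(C(9, 5) + F(d(-2)))*132 = (5*9 + 2*0²)*132 = (45 + 2*0)*132 = (45 + 0)*132 = 45*132 = 5940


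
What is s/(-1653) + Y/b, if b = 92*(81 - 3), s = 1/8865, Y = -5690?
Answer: -13896730871/17525998620 ≈ -0.79292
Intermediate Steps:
s = 1/8865 ≈ 0.00011280
b = 7176 (b = 92*78 = 7176)
s/(-1653) + Y/b = (1/8865)/(-1653) - 5690/7176 = (1/8865)*(-1/1653) - 5690*1/7176 = -1/14653845 - 2845/3588 = -13896730871/17525998620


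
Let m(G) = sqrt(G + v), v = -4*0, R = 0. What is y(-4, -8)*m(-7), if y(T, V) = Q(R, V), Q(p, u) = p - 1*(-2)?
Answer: 2*I*sqrt(7) ≈ 5.2915*I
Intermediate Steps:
Q(p, u) = 2 + p (Q(p, u) = p + 2 = 2 + p)
y(T, V) = 2 (y(T, V) = 2 + 0 = 2)
v = 0
m(G) = sqrt(G) (m(G) = sqrt(G + 0) = sqrt(G))
y(-4, -8)*m(-7) = 2*sqrt(-7) = 2*(I*sqrt(7)) = 2*I*sqrt(7)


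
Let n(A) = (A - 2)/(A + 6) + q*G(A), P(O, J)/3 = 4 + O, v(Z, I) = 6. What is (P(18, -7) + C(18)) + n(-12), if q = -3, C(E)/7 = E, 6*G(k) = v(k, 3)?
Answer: 574/3 ≈ 191.33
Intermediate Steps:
G(k) = 1 (G(k) = (⅙)*6 = 1)
C(E) = 7*E
P(O, J) = 12 + 3*O (P(O, J) = 3*(4 + O) = 12 + 3*O)
n(A) = -3 + (-2 + A)/(6 + A) (n(A) = (A - 2)/(A + 6) - 3*1 = (-2 + A)/(6 + A) - 3 = -3 + (-2 + A)/(6 + A))
(P(18, -7) + C(18)) + n(-12) = ((12 + 3*18) + 7*18) + 2*(-10 - 1*(-12))/(6 - 12) = ((12 + 54) + 126) + 2*(-10 + 12)/(-6) = (66 + 126) + 2*(-⅙)*2 = 192 - ⅔ = 574/3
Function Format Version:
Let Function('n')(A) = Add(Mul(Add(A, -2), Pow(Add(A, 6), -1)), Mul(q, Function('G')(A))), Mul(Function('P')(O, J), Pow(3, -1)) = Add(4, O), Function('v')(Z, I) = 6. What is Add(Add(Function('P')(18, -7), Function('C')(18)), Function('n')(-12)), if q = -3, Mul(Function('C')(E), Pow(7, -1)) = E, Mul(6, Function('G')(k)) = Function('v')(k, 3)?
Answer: Rational(574, 3) ≈ 191.33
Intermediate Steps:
Function('G')(k) = 1 (Function('G')(k) = Mul(Rational(1, 6), 6) = 1)
Function('C')(E) = Mul(7, E)
Function('P')(O, J) = Add(12, Mul(3, O)) (Function('P')(O, J) = Mul(3, Add(4, O)) = Add(12, Mul(3, O)))
Function('n')(A) = Add(-3, Mul(Pow(Add(6, A), -1), Add(-2, A))) (Function('n')(A) = Add(Mul(Add(A, -2), Pow(Add(A, 6), -1)), Mul(-3, 1)) = Add(Mul(Add(-2, A), Pow(Add(6, A), -1)), -3) = Add(Mul(Pow(Add(6, A), -1), Add(-2, A)), -3) = Add(-3, Mul(Pow(Add(6, A), -1), Add(-2, A))))
Add(Add(Function('P')(18, -7), Function('C')(18)), Function('n')(-12)) = Add(Add(Add(12, Mul(3, 18)), Mul(7, 18)), Mul(2, Pow(Add(6, -12), -1), Add(-10, Mul(-1, -12)))) = Add(Add(Add(12, 54), 126), Mul(2, Pow(-6, -1), Add(-10, 12))) = Add(Add(66, 126), Mul(2, Rational(-1, 6), 2)) = Add(192, Rational(-2, 3)) = Rational(574, 3)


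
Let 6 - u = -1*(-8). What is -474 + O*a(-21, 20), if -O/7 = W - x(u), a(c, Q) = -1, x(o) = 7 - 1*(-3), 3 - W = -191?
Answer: 814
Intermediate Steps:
W = 194 (W = 3 - 1*(-191) = 3 + 191 = 194)
u = -2 (u = 6 - (-1)*(-8) = 6 - 1*8 = 6 - 8 = -2)
x(o) = 10 (x(o) = 7 + 3 = 10)
O = -1288 (O = -7*(194 - 1*10) = -7*(194 - 10) = -7*184 = -1288)
-474 + O*a(-21, 20) = -474 - 1288*(-1) = -474 + 1288 = 814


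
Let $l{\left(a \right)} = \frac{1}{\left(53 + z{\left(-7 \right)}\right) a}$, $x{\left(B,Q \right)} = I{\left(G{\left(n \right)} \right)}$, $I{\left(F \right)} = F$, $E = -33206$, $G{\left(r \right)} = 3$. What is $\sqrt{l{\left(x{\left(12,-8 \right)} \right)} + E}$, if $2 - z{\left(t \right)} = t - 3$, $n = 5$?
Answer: $\frac{i \sqrt{1262657955}}{195} \approx 182.23 i$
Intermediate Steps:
$z{\left(t \right)} = 5 - t$ ($z{\left(t \right)} = 2 - \left(t - 3\right) = 2 - \left(-3 + t\right) = 5 - t$)
$x{\left(B,Q \right)} = 3$
$l{\left(a \right)} = \frac{1}{65 a}$ ($l{\left(a \right)} = \frac{1}{\left(53 + \left(5 - -7\right)\right) a} = \frac{1}{\left(53 + \left(5 + 7\right)\right) a} = \frac{1}{\left(53 + 12\right) a} = \frac{1}{65 a}$)
$\sqrt{l{\left(x{\left(12,-8 \right)} \right)} + E} = \sqrt{\frac{1}{65 \cdot 3} - 33206} = \sqrt{\frac{1}{65} \cdot \frac{1}{3} - 33206} = \sqrt{\frac{1}{195} - 33206} = \sqrt{- \frac{6475169}{195}} = \frac{i \sqrt{1262657955}}{195}$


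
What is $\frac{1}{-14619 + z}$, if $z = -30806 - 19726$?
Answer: $- \frac{1}{65151} \approx -1.5349 \cdot 10^{-5}$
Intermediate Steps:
$z = -50532$ ($z = -30806 - 19726 = -50532$)
$\frac{1}{-14619 + z} = \frac{1}{-14619 - 50532} = \frac{1}{-65151} = - \frac{1}{65151}$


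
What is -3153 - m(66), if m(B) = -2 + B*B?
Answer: -7507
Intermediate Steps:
m(B) = -2 + B²
-3153 - m(66) = -3153 - (-2 + 66²) = -3153 - (-2 + 4356) = -3153 - 1*4354 = -3153 - 4354 = -7507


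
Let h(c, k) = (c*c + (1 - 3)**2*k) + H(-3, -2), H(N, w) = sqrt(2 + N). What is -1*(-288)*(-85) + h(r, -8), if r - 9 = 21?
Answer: -23612 + I ≈ -23612.0 + 1.0*I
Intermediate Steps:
r = 30 (r = 9 + 21 = 30)
h(c, k) = I + c**2 + 4*k (h(c, k) = (c*c + (1 - 3)**2*k) + sqrt(2 - 3) = (c**2 + (-2)**2*k) + sqrt(-1) = (c**2 + 4*k) + I = I + c**2 + 4*k)
-1*(-288)*(-85) + h(r, -8) = -1*(-288)*(-85) + (I + 30**2 + 4*(-8)) = 288*(-85) + (I + 900 - 32) = -24480 + (868 + I) = -23612 + I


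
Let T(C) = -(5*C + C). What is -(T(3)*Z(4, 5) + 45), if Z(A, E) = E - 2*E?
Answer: -135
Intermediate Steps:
T(C) = -6*C
Z(A, E) = -E
-(T(3)*Z(4, 5) + 45) = -((-6*3)*(-1*5) + 45) = -(-18*(-5) + 45) = -(90 + 45) = -1*135 = -135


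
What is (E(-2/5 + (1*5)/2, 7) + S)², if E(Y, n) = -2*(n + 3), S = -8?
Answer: 784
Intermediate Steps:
E(Y, n) = -6 - 2*n (E(Y, n) = -2*(3 + n) = -6 - 2*n)
(E(-2/5 + (1*5)/2, 7) + S)² = ((-6 - 2*7) - 8)² = ((-6 - 14) - 8)² = (-20 - 8)² = (-28)² = 784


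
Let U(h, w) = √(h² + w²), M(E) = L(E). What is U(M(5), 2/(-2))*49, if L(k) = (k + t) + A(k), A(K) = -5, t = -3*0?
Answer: 49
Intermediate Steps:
t = 0
L(k) = -5 + k (L(k) = (k + 0) - 5 = k - 5 = -5 + k)
M(E) = -5 + E
U(M(5), 2/(-2))*49 = √((-5 + 5)² + (2/(-2))²)*49 = √(0² + (2*(-½))²)*49 = √(0 + (-1)²)*49 = √(0 + 1)*49 = √1*49 = 1*49 = 49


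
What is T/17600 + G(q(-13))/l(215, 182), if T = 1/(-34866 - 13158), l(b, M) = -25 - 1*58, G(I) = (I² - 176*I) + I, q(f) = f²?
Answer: 857055513517/70153459200 ≈ 12.217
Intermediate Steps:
G(I) = I² - 175*I
l(b, M) = -83 (l(b, M) = -25 - 58 = -83)
T = -1/48024 (T = 1/(-48024) = -1/48024 ≈ -2.0823e-5)
T/17600 + G(q(-13))/l(215, 182) = -1/48024/17600 + ((-13)²*(-175 + (-13)²))/(-83) = -1/48024*1/17600 + (169*(-175 + 169))*(-1/83) = -1/845222400 + (169*(-6))*(-1/83) = -1/845222400 - 1014*(-1/83) = -1/845222400 + 1014/83 = 857055513517/70153459200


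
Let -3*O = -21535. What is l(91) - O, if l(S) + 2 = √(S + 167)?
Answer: -21541/3 + √258 ≈ -7164.3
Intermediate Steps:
l(S) = -2 + √(167 + S) (l(S) = -2 + √(S + 167) = -2 + √(167 + S))
O = 21535/3 (O = -⅓*(-21535) = 21535/3 ≈ 7178.3)
l(91) - O = (-2 + √(167 + 91)) - 1*21535/3 = (-2 + √258) - 21535/3 = -21541/3 + √258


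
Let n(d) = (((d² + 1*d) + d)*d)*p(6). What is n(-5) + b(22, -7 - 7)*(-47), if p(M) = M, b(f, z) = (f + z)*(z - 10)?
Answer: 8574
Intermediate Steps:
b(f, z) = (-10 + z)*(f + z) (b(f, z) = (f + z)*(-10 + z) = (-10 + z)*(f + z))
n(d) = 6*d*(d² + 2*d) (n(d) = (((d² + 1*d) + d)*d)*6 = (((d² + d) + d)*d)*6 = (((d + d²) + d)*d)*6 = ((d² + 2*d)*d)*6 = (d*(d² + 2*d))*6 = 6*d*(d² + 2*d))
n(-5) + b(22, -7 - 7)*(-47) = 6*(-5)²*(2 - 5) + ((-7 - 7)² - 10*22 - 10*(-7 - 7) + 22*(-7 - 7))*(-47) = 6*25*(-3) + ((-14)² - 220 - 10*(-14) + 22*(-14))*(-47) = -450 + (196 - 220 + 140 - 308)*(-47) = -450 - 192*(-47) = -450 + 9024 = 8574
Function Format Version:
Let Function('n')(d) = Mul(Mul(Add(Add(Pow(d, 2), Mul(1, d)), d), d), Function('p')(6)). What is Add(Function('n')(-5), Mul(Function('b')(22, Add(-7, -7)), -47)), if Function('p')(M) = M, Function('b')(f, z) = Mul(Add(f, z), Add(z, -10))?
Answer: 8574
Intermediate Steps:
Function('b')(f, z) = Mul(Add(-10, z), Add(f, z)) (Function('b')(f, z) = Mul(Add(f, z), Add(-10, z)) = Mul(Add(-10, z), Add(f, z)))
Function('n')(d) = Mul(6, d, Add(Pow(d, 2), Mul(2, d))) (Function('n')(d) = Mul(Mul(Add(Add(Pow(d, 2), Mul(1, d)), d), d), 6) = Mul(Mul(Add(Add(Pow(d, 2), d), d), d), 6) = Mul(Mul(Add(Add(d, Pow(d, 2)), d), d), 6) = Mul(Mul(Add(Pow(d, 2), Mul(2, d)), d), 6) = Mul(Mul(d, Add(Pow(d, 2), Mul(2, d))), 6) = Mul(6, d, Add(Pow(d, 2), Mul(2, d))))
Add(Function('n')(-5), Mul(Function('b')(22, Add(-7, -7)), -47)) = Add(Mul(6, Pow(-5, 2), Add(2, -5)), Mul(Add(Pow(Add(-7, -7), 2), Mul(-10, 22), Mul(-10, Add(-7, -7)), Mul(22, Add(-7, -7))), -47)) = Add(Mul(6, 25, -3), Mul(Add(Pow(-14, 2), -220, Mul(-10, -14), Mul(22, -14)), -47)) = Add(-450, Mul(Add(196, -220, 140, -308), -47)) = Add(-450, Mul(-192, -47)) = Add(-450, 9024) = 8574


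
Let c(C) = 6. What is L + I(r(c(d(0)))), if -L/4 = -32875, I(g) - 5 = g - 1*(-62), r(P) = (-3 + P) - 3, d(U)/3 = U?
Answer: 131567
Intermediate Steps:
d(U) = 3*U
r(P) = -6 + P
I(g) = 67 + g (I(g) = 5 + (g - 1*(-62)) = 5 + (g + 62) = 5 + (62 + g) = 67 + g)
L = 131500 (L = -4*(-32875) = 131500)
L + I(r(c(d(0)))) = 131500 + (67 + (-6 + 6)) = 131500 + (67 + 0) = 131500 + 67 = 131567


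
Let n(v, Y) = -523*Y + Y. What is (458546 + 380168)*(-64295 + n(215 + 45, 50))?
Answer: -75815552030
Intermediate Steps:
n(v, Y) = -522*Y
(458546 + 380168)*(-64295 + n(215 + 45, 50)) = (458546 + 380168)*(-64295 - 522*50) = 838714*(-64295 - 26100) = 838714*(-90395) = -75815552030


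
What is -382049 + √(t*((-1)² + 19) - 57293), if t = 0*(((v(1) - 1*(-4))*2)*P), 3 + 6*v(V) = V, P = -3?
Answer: -382049 + I*√57293 ≈ -3.8205e+5 + 239.36*I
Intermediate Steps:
v(V) = -½ + V/6
t = 0 (t = 0*((((-½ + (⅙)*1) - 1*(-4))*2)*(-3)) = 0*((((-½ + ⅙) + 4)*2)*(-3)) = 0*(((-⅓ + 4)*2)*(-3)) = 0*(((11/3)*2)*(-3)) = 0*((22/3)*(-3)) = 0*(-22) = 0)
-382049 + √(t*((-1)² + 19) - 57293) = -382049 + √(0*((-1)² + 19) - 57293) = -382049 + √(0*(1 + 19) - 57293) = -382049 + √(0*20 - 57293) = -382049 + √(0 - 57293) = -382049 + √(-57293) = -382049 + I*√57293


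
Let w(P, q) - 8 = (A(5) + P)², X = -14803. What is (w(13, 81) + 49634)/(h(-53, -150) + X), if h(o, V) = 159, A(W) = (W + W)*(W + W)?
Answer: -62411/14644 ≈ -4.2619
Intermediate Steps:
A(W) = 4*W² (A(W) = (2*W)*(2*W) = 4*W²)
w(P, q) = 8 + (100 + P)² (w(P, q) = 8 + (4*5² + P)² = 8 + (4*25 + P)² = 8 + (100 + P)²)
(w(13, 81) + 49634)/(h(-53, -150) + X) = ((8 + (100 + 13)²) + 49634)/(159 - 14803) = ((8 + 113²) + 49634)/(-14644) = ((8 + 12769) + 49634)*(-1/14644) = (12777 + 49634)*(-1/14644) = 62411*(-1/14644) = -62411/14644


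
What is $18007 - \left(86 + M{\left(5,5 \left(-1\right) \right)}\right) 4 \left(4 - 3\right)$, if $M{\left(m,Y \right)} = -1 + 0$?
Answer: $17667$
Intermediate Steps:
$M{\left(m,Y \right)} = -1$
$18007 - \left(86 + M{\left(5,5 \left(-1\right) \right)}\right) 4 \left(4 - 3\right) = 18007 - \left(86 - 1\right) 4 \left(4 - 3\right) = 18007 - 85 \cdot 4 \cdot 1 = 18007 - 85 \cdot 4 = 18007 - 340 = 17667$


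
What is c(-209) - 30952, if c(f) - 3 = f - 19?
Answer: -31177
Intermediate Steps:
c(f) = -16 + f (c(f) = 3 + (f - 19) = 3 + (-19 + f) = -16 + f)
c(-209) - 30952 = (-16 - 209) - 30952 = -225 - 30952 = -31177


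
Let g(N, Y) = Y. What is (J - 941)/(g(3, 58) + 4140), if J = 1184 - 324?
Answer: -81/4198 ≈ -0.019295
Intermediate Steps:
J = 860
(J - 941)/(g(3, 58) + 4140) = (860 - 941)/(58 + 4140) = -81/4198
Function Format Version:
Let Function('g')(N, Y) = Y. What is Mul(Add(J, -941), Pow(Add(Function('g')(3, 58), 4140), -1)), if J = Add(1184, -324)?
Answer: Rational(-81, 4198) ≈ -0.019295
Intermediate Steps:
J = 860
Mul(Add(J, -941), Pow(Add(Function('g')(3, 58), 4140), -1)) = Mul(Add(860, -941), Pow(Add(58, 4140), -1)) = Mul(-81, Pow(4198, -1)) = Mul(-81, Rational(1, 4198)) = Rational(-81, 4198)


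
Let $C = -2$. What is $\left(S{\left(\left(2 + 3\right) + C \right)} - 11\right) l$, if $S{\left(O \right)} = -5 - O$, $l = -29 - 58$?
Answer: $1653$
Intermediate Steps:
$l = -87$ ($l = -29 - 58 = -87$)
$\left(S{\left(\left(2 + 3\right) + C \right)} - 11\right) l = \left(\left(-5 - \left(\left(2 + 3\right) - 2\right)\right) - 11\right) \left(-87\right) = \left(\left(-5 - \left(5 - 2\right)\right) - 11\right) \left(-87\right) = \left(\left(-5 - 3\right) - 11\right) \left(-87\right) = \left(-8 - 11\right) \left(-87\right) = \left(-19\right) \left(-87\right) = 1653$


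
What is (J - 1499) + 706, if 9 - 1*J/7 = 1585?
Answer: -11825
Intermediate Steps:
J = -11032 (J = 63 - 7*1585 = 63 - 11095 = -11032)
(J - 1499) + 706 = (-11032 - 1499) + 706 = -12531 + 706 = -11825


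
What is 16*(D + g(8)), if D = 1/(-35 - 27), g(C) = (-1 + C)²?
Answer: 24296/31 ≈ 783.74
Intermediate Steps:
D = -1/62 (D = 1/(-62) = -1/62 ≈ -0.016129)
16*(D + g(8)) = 16*(-1/62 + (-1 + 8)²) = 16*(-1/62 + 7²) = 16*(-1/62 + 49) = 16*(3037/62) = 24296/31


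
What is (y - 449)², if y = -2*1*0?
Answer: 201601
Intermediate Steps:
y = 0 (y = -2*0 = 0)
(y - 449)² = (0 - 449)² = (-449)² = 201601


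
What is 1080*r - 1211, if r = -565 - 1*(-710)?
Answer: 155389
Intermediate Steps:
r = 145 (r = -565 + 710 = 145)
1080*r - 1211 = 1080*145 - 1211 = 156600 - 1211 = 155389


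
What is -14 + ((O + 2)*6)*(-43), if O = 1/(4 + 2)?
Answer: -573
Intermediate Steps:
O = 1/6 ≈ 0.16667
-14 + ((O + 2)*6)*(-43) = -14 + ((1/6 + 2)*6)*(-43) = -14 + ((13/6)*6)*(-43) = -14 + 13*(-43) = -14 - 559 = -573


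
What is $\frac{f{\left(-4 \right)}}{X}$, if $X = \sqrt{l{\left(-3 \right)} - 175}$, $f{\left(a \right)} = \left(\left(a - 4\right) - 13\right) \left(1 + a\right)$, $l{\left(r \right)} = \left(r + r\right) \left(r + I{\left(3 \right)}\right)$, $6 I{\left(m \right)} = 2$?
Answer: $- \frac{21 i \sqrt{159}}{53} \approx - 4.9962 i$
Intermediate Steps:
$I{\left(m \right)} = \frac{1}{3}$ ($I{\left(m \right)} = \frac{1}{6} \cdot 2 = \frac{1}{3}$)
$l{\left(r \right)} = 2 r \left(\frac{1}{3} + r\right)$ ($l{\left(r \right)} = \left(r + r\right) \left(r + \frac{1}{3}\right) = 2 r \left(\frac{1}{3} + r\right)$)
$f{\left(a \right)} = \left(1 + a\right) \left(-17 + a\right)$ ($f{\left(a \right)} = \left(\left(a - 4\right) - 13\right) \left(1 + a\right) = \left(\left(-4 + a\right) - 13\right) \left(1 + a\right) = \left(-17 + a\right) \left(1 + a\right) = \left(1 + a\right) \left(-17 + a\right)$)
$X = i \sqrt{159}$ ($X = \sqrt{\frac{2}{3} \left(-3\right) \left(1 + 3 \left(-3\right)\right) - 175} = \sqrt{\frac{2}{3} \left(-3\right) \left(1 - 9\right) - 175} = \sqrt{\frac{2}{3} \left(-3\right) \left(-8\right) - 175} = \sqrt{16 - 175} = \sqrt{-159} = i \sqrt{159} \approx 12.61 i$)
$\frac{f{\left(-4 \right)}}{X} = \frac{-17 + \left(-4\right)^{2} - -64}{i \sqrt{159}} = \left(-17 + 16 + 64\right) \left(- \frac{i \sqrt{159}}{159}\right) = 63 \left(- \frac{i \sqrt{159}}{159}\right) = - \frac{21 i \sqrt{159}}{53}$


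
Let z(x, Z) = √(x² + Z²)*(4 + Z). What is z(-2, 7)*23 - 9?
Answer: -9 + 253*√53 ≈ 1832.9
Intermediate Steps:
z(x, Z) = √(Z² + x²)*(4 + Z)
z(-2, 7)*23 - 9 = (√(7² + (-2)²)*(4 + 7))*23 - 9 = (√(49 + 4)*11)*23 - 9 = (√53*11)*23 - 9 = (11*√53)*23 - 9 = 253*√53 - 9 = -9 + 253*√53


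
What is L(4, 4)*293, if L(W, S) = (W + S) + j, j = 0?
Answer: 2344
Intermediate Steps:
L(W, S) = S + W (L(W, S) = (W + S) + 0 = (S + W) + 0 = S + W)
L(4, 4)*293 = (4 + 4)*293 = 8*293 = 2344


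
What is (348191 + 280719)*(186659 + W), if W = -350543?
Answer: -103068286440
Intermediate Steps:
(348191 + 280719)*(186659 + W) = (348191 + 280719)*(186659 - 350543) = 628910*(-163884) = -103068286440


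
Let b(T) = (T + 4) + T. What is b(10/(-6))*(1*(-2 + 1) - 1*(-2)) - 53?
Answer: -157/3 ≈ -52.333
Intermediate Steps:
b(T) = 4 + 2*T (b(T) = (4 + T) + T = 4 + 2*T)
b(10/(-6))*(1*(-2 + 1) - 1*(-2)) - 53 = (4 + 2*(10/(-6)))*(1*(-2 + 1) - 1*(-2)) - 53 = (4 + 2*(10*(-1/6)))*(1*(-1) + 2) - 53 = (4 + 2*(-5/3))*(-1 + 2) - 53 = (4 - 10/3)*1 - 53 = (2/3)*1 - 53 = 2/3 - 53 = -157/3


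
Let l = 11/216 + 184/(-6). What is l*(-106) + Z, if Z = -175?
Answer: 331589/108 ≈ 3070.3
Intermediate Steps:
l = -6613/216 (l = 11*(1/216) + 184*(-⅙) = 11/216 - 92/3 = -6613/216 ≈ -30.616)
l*(-106) + Z = -6613/216*(-106) - 175 = 350489/108 - 175 = 331589/108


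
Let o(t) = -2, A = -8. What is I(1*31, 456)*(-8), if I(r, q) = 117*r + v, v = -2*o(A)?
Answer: -29048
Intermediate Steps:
v = 4 (v = -2*(-2) = 4)
I(r, q) = 4 + 117*r (I(r, q) = 117*r + 4 = 4 + 117*r)
I(1*31, 456)*(-8) = (4 + 117*(1*31))*(-8) = (4 + 117*31)*(-8) = (4 + 3627)*(-8) = 3631*(-8) = -29048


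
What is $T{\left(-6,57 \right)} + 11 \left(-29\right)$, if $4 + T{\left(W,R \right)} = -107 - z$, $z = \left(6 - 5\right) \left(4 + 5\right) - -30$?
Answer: $-469$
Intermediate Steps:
$z = 39$ ($z = 1 \cdot 9 + 30 = 9 + 30 = 39$)
$T{\left(W,R \right)} = -150$ ($T{\left(W,R \right)} = -4 - 146 = -150$)
$T{\left(-6,57 \right)} + 11 \left(-29\right) = -150 + 11 \left(-29\right) = -150 - 319 = -469$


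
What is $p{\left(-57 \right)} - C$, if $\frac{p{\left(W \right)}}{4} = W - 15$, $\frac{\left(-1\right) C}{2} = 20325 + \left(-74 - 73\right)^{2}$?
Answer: $83580$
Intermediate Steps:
$C = -83868$ ($C = - 2 \left(20325 + \left(-74 - 73\right)^{2}\right) = - 2 \left(20325 + \left(-147\right)^{2}\right) = - 2 \left(20325 + 21609\right) = \left(-2\right) 41934 = -83868$)
$p{\left(W \right)} = -60 + 4 W$ ($p{\left(W \right)} = 4 \left(W - 15\right) = 4 \left(-15 + W\right) = -60 + 4 W$)
$p{\left(-57 \right)} - C = \left(-60 + 4 \left(-57\right)\right) - -83868 = \left(-60 - 228\right) + 83868 = -288 + 83868 = 83580$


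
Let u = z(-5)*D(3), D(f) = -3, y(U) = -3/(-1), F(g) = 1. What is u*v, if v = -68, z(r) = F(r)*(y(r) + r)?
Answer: -408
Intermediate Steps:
y(U) = 3 (y(U) = -3*(-1) = 3)
z(r) = 3 + r (z(r) = 1*(3 + r) = 3 + r)
u = 6 (u = (3 - 5)*(-3) = -2*(-3) = 6)
u*v = 6*(-68) = -408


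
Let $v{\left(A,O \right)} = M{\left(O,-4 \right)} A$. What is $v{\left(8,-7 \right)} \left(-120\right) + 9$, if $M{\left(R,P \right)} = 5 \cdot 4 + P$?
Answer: $-15351$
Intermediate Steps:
$M{\left(R,P \right)} = 20 + P$
$v{\left(A,O \right)} = 16 A$ ($v{\left(A,O \right)} = \left(20 - 4\right) A = 16 A$)
$v{\left(8,-7 \right)} \left(-120\right) + 9 = 16 \cdot 8 \left(-120\right) + 9 = 128 \left(-120\right) + 9 = -15360 + 9 = -15351$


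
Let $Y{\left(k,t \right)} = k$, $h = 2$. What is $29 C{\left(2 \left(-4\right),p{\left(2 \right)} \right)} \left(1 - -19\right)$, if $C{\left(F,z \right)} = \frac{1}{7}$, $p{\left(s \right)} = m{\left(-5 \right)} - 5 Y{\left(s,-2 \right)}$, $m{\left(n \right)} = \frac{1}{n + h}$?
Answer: $\frac{580}{7} \approx 82.857$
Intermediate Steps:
$m{\left(n \right)} = \frac{1}{2 + n}$ ($m{\left(n \right)} = \frac{1}{n + 2} = \frac{1}{2 + n}$)
$p{\left(s \right)} = - \frac{1}{3} - 5 s$ ($p{\left(s \right)} = \frac{1}{2 - 5} - 5 s = \frac{1}{-3} - 5 s = - \frac{1}{3} - 5 s$)
$C{\left(F,z \right)} = \frac{1}{7}$
$29 C{\left(2 \left(-4\right),p{\left(2 \right)} \right)} \left(1 - -19\right) = 29 \cdot \frac{1}{7} \left(1 - -19\right) = \frac{29 \left(1 + 19\right)}{7} = \frac{29}{7} \cdot 20 = \frac{580}{7}$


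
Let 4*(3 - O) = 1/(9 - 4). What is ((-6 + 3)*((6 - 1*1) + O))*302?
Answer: -72027/10 ≈ -7202.7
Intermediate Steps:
O = 59/20 (O = 3 - 1/(4*(9 - 4)) = 3 - ¼/5 = 3 - ¼*⅕ = 3 - 1/20 = 59/20 ≈ 2.9500)
((-6 + 3)*((6 - 1*1) + O))*302 = ((-6 + 3)*((6 - 1*1) + 59/20))*302 = -3*((6 - 1) + 59/20)*302 = -3*(5 + 59/20)*302 = -3*159/20*302 = -477/20*302 = -72027/10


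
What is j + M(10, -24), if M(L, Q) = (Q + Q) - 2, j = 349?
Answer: 299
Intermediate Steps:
M(L, Q) = -2 + 2*Q (M(L, Q) = 2*Q - 2 = -2 + 2*Q)
j + M(10, -24) = 349 + (-2 + 2*(-24)) = 349 + (-2 - 48) = 349 - 50 = 299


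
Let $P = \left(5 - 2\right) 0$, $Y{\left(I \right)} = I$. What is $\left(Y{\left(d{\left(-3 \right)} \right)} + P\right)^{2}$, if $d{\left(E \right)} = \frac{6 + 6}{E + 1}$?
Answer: $36$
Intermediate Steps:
$d{\left(E \right)} = \frac{12}{1 + E}$
$P = 0$ ($P = 3 \cdot 0 = 0$)
$\left(Y{\left(d{\left(-3 \right)} \right)} + P\right)^{2} = \left(\frac{12}{1 - 3} + 0\right)^{2} = \left(\frac{12}{-2} + 0\right)^{2} = \left(12 \left(- \frac{1}{2}\right) + 0\right)^{2} = \left(-6 + 0\right)^{2} = \left(-6\right)^{2} = 36$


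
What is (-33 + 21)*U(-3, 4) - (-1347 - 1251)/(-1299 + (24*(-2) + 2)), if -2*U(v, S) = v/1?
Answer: -26808/1345 ≈ -19.932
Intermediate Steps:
U(v, S) = -v/2 (U(v, S) = -v/(2*1) = -v/2)
(-33 + 21)*U(-3, 4) - (-1347 - 1251)/(-1299 + (24*(-2) + 2)) = (-33 + 21)*(-½*(-3)) - (-1347 - 1251)/(-1299 + (24*(-2) + 2)) = -12*3/2 - (-2598)/(-1299 + (-48 + 2)) = -18 - (-2598)/(-1299 - 46) = -18 - (-2598)/(-1345) = -18 - (-2598)*(-1)/1345 = -18 - 1*2598/1345 = -18 - 2598/1345 = -26808/1345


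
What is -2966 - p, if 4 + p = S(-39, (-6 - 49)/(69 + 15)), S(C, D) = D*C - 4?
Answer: -83539/28 ≈ -2983.5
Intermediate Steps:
S(C, D) = -4 + C*D (S(C, D) = C*D - 4 = -4 + C*D)
p = 491/28 (p = -4 + (-4 - 39*(-6 - 49)/(69 + 15)) = -4 + (-4 - (-2145)/84) = -4 + (-4 - 39*(-55/84)) = -4 + (-4 + 715/28) = -4 + 603/28 = 491/28 ≈ 17.536)
-2966 - p = -2966 - 1*491/28 = -2966 - 491/28 = -83539/28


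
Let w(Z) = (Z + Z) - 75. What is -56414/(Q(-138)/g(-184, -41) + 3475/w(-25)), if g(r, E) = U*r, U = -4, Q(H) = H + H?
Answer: 2256560/1127 ≈ 2002.3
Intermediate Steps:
Q(H) = 2*H
w(Z) = -75 + 2*Z (w(Z) = 2*Z - 75 = -75 + 2*Z)
g(r, E) = -4*r
-56414/(Q(-138)/g(-184, -41) + 3475/w(-25)) = -56414/((2*(-138))/((-4*(-184))) + 3475/(-75 + 2*(-25))) = -56414/(-276/736 + 3475/(-75 - 50)) = -56414/(-276*1/736 + 3475/(-125)) = -56414/(-3/8 + 3475*(-1/125)) = -56414/(-3/8 - 139/5) = -56414/(-1127/40) = -56414*(-40/1127) = 2256560/1127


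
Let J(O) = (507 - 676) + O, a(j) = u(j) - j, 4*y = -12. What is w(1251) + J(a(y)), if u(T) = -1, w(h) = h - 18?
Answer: 1066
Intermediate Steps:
y = -3 (y = (¼)*(-12) = -3)
w(h) = -18 + h
a(j) = -1 - j
J(O) = -169 + O
w(1251) + J(a(y)) = (-18 + 1251) + (-169 + (-1 - 1*(-3))) = 1233 + (-169 + (-1 + 3)) = 1233 + (-169 + 2) = 1233 - 167 = 1066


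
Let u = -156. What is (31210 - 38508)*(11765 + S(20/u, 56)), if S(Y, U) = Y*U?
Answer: -3346534390/39 ≈ -8.5809e+7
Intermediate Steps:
S(Y, U) = U*Y
(31210 - 38508)*(11765 + S(20/u, 56)) = (31210 - 38508)*(11765 + 56*(20/(-156))) = -7298*(11765 + 56*(20*(-1/156))) = -7298*(11765 + 56*(-5/39)) = -7298*(11765 - 280/39) = -7298*458555/39 = -3346534390/39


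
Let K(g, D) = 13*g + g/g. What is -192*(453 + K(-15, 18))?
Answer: -49728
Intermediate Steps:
K(g, D) = 1 + 13*g (K(g, D) = 13*g + 1 = 1 + 13*g)
-192*(453 + K(-15, 18)) = -192*(453 + (1 + 13*(-15))) = -192*(453 + (1 - 195)) = -192*(453 - 194) = -192*259 = -49728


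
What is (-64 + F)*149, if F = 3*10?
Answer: -5066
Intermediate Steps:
F = 30
(-64 + F)*149 = (-64 + 30)*149 = -34*149 = -5066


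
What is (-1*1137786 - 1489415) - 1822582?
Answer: -4449783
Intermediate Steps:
(-1*1137786 - 1489415) - 1822582 = (-1137786 - 1489415) - 1822582 = -2627201 - 1822582 = -4449783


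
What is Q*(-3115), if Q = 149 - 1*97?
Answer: -161980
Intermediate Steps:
Q = 52 (Q = 149 - 97 = 52)
Q*(-3115) = 52*(-3115) = -161980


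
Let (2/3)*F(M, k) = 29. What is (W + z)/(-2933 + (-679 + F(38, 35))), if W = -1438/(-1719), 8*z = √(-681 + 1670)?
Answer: -2876/12268503 - √989/28548 ≈ -0.0013360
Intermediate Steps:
F(M, k) = 87/2 (F(M, k) = (3/2)*29 = 87/2)
z = √989/8 (z = √(-681 + 1670)/8 = √989/8 ≈ 3.9310)
W = 1438/1719 (W = -1438*(-1/1719) = 1438/1719 ≈ 0.83653)
(W + z)/(-2933 + (-679 + F(38, 35))) = (1438/1719 + √989/8)/(-2933 + (-679 + 87/2)) = (1438/1719 + √989/8)/(-2933 - 1271/2) = (1438/1719 + √989/8)/(-7137/2) = (1438/1719 + √989/8)*(-2/7137) = -2876/12268503 - √989/28548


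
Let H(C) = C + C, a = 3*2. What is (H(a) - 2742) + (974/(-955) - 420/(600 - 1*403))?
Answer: -514201528/188135 ≈ -2733.2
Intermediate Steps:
a = 6
H(C) = 2*C
(H(a) - 2742) + (974/(-955) - 420/(600 - 1*403)) = (2*6 - 2742) + (974/(-955) - 420/(600 - 1*403)) = (12 - 2742) + (974*(-1/955) - 420/(600 - 403)) = -2730 + (-974/955 - 420/197) = -2730 - 592978/188135 = -514201528/188135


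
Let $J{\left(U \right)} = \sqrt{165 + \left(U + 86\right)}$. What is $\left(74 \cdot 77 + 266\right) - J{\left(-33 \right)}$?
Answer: $5964 - \sqrt{218} \approx 5949.2$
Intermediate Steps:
$J{\left(U \right)} = \sqrt{251 + U}$ ($J{\left(U \right)} = \sqrt{165 + \left(86 + U\right)} = \sqrt{251 + U}$)
$\left(74 \cdot 77 + 266\right) - J{\left(-33 \right)} = \left(74 \cdot 77 + 266\right) - \sqrt{251 - 33} = \left(5698 + 266\right) - \sqrt{218} = 5964 - \sqrt{218}$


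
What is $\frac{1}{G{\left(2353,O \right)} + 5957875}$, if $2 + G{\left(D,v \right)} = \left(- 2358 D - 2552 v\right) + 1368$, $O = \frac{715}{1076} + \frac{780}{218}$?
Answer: $\frac{29321}{11729578457} \approx 2.4997 \cdot 10^{-6}$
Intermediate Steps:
$O = \frac{497575}{117284}$ ($O = 715 \cdot \frac{1}{1076} + 780 \cdot \frac{1}{218} = \frac{715}{1076} + \frac{390}{109} = \frac{497575}{117284} \approx 4.2425$)
$G{\left(D,v \right)} = 1366 - 2552 v - 2358 D$ ($G{\left(D,v \right)} = -2 - \left(-1368 + 2358 D + 2552 v\right) = 1366 - 2552 v - 2358 D$)
$\frac{1}{G{\left(2353,O \right)} + 5957875} = \frac{1}{\left(1366 - \frac{317452850}{29321} - 5548374\right) + 5957875} = \frac{1}{- \frac{162961274418}{29321} + 5957875} = \frac{1}{\frac{11729578457}{29321}} = \frac{29321}{11729578457}$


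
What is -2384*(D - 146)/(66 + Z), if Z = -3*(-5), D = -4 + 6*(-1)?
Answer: 123968/27 ≈ 4591.4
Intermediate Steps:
D = -10 (D = -4 - 6 = -10)
Z = 15
-2384*(D - 146)/(66 + Z) = -2384*(-10 - 146)/(66 + 15) = -(-371904)/81 = -2384*(-52/27) = 123968/27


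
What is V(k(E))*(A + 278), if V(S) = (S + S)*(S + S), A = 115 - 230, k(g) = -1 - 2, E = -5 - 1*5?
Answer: 5868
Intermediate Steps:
E = -10 (E = -5 - 5 = -10)
k(g) = -3
A = -115
V(S) = 4*S**2 (V(S) = (2*S)*(2*S) = 4*S**2)
V(k(E))*(A + 278) = (4*(-3)**2)*(-115 + 278) = (4*9)*163 = 36*163 = 5868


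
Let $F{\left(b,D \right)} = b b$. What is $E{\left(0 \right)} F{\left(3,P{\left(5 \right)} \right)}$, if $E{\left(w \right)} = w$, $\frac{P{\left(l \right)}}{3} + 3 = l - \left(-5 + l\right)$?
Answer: $0$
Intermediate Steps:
$P{\left(l \right)} = 6$ ($P{\left(l \right)} = -9 + 3 \left(l - \left(-5 + l\right)\right) = -9 + 3 \cdot 5 = -9 + 15 = 6$)
$F{\left(b,D \right)} = b^{2}$
$E{\left(0 \right)} F{\left(3,P{\left(5 \right)} \right)} = 0 \cdot 3^{2} = 0 \cdot 9 = 0$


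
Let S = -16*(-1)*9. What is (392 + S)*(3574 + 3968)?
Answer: 4042512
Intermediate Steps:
S = 144 (S = 16*9 = 144)
(392 + S)*(3574 + 3968) = (392 + 144)*(3574 + 3968) = 536*7542 = 4042512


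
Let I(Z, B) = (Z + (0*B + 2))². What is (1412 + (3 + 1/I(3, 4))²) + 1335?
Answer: 1722651/625 ≈ 2756.2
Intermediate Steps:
I(Z, B) = (2 + Z)² (I(Z, B) = (Z + (0 + 2))² = (Z + 2)² = (2 + Z)²)
(1412 + (3 + 1/I(3, 4))²) + 1335 = (1412 + (3 + 1/((2 + 3)²))²) + 1335 = (1412 + (3 + 1/(5²))²) + 1335 = (1412 + (3 + 1/25)²) + 1335 = (1412 + (76/25)²) + 1335 = (1412 + 5776/625) + 1335 = 888276/625 + 1335 = 1722651/625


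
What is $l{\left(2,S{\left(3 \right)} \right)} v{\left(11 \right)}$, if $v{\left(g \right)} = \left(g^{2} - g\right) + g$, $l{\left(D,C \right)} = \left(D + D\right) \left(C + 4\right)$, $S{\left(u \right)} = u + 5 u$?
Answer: $10648$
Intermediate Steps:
$S{\left(u \right)} = 6 u$
$l{\left(D,C \right)} = 2 D \left(4 + C\right)$
$v{\left(g \right)} = g^{2}$
$l{\left(2,S{\left(3 \right)} \right)} v{\left(11 \right)} = 2 \cdot 2 \left(4 + 6 \cdot 3\right) 11^{2} = 2 \cdot 2 \left(4 + 18\right) 121 = 2 \cdot 2 \cdot 22 \cdot 121 = 88 \cdot 121 = 10648$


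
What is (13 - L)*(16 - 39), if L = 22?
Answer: 207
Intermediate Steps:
(13 - L)*(16 - 39) = (13 - 1*22)*(16 - 39) = (13 - 22)*(-23) = -9*(-23) = 207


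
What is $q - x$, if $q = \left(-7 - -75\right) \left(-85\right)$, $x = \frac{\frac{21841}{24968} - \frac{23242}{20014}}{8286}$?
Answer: $- \frac{11966314703759839}{2070296673936} \approx -5780.0$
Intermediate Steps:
$x = - \frac{71590241}{2070296673936}$ ($x = \left(21841 \cdot \frac{1}{24968} - \frac{11621}{10007}\right) \frac{1}{8286} = \left(\frac{21841}{24968} - \frac{11621}{10007}\right) \frac{1}{8286} = \left(- \frac{71590241}{249854776}\right) \frac{1}{8286} = - \frac{71590241}{2070296673936} \approx -3.458 \cdot 10^{-5}$)
$q = -5780$ ($q = \left(-7 + 75\right) \left(-85\right) = 68 \left(-85\right) = -5780$)
$q - x = -5780 - - \frac{71590241}{2070296673936} = -5780 + \frac{71590241}{2070296673936} = - \frac{11966314703759839}{2070296673936}$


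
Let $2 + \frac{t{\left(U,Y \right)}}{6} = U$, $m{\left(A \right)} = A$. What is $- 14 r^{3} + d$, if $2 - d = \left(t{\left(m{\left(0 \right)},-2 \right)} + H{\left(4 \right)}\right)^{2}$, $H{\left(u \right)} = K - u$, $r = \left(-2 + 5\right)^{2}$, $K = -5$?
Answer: $-10645$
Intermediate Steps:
$t{\left(U,Y \right)} = -12 + 6 U$
$r = 9$ ($r = 3^{2} = 9$)
$H{\left(u \right)} = -5 - u$
$d = -439$ ($d = 2 - \left(\left(-12 + 6 \cdot 0\right) - 9\right)^{2} = 2 - \left(\left(-12 + 0\right) - 9\right)^{2} = 2 - \left(-12 - 9\right)^{2} = 2 - \left(-21\right)^{2} = 2 - 441 = -439$)
$- 14 r^{3} + d = - 14 \cdot 9^{3} - 439 = \left(-14\right) 729 - 439 = -10206 - 439 = -10645$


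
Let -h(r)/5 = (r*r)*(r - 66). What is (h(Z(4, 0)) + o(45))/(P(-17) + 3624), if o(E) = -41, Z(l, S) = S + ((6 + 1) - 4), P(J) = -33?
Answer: 2794/3591 ≈ 0.77806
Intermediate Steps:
Z(l, S) = 3 + S (Z(l, S) = S + (7 - 4) = S + 3 = 3 + S)
h(r) = -5*r**2*(-66 + r) (h(r) = -5*r*r*(r - 66) = -5*r**2*(-66 + r))
(h(Z(4, 0)) + o(45))/(P(-17) + 3624) = (5*(3 + 0)**2*(66 - (3 + 0)) - 41)/(-33 + 3624) = (5*3**2*(66 - 1*3) - 41)/3591 = (5*9*(66 - 3) - 41)*(1/3591) = (5*9*63 - 41)*(1/3591) = (2835 - 41)*(1/3591) = 2794*(1/3591) = 2794/3591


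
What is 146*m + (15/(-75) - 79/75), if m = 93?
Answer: 1018256/75 ≈ 13577.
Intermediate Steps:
146*m + (15/(-75) - 79/75) = 146*93 + (15/(-75) - 79/75) = 13578 + (15*(-1/75) - 79*1/75) = 13578 + (-1/5 - 79/75) = 13578 - 94/75 = 1018256/75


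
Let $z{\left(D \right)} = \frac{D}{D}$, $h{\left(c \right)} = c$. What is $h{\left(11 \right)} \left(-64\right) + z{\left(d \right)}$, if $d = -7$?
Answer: $-703$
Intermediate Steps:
$z{\left(D \right)} = 1$
$h{\left(11 \right)} \left(-64\right) + z{\left(d \right)} = 11 \left(-64\right) + 1 = -704 + 1 = -703$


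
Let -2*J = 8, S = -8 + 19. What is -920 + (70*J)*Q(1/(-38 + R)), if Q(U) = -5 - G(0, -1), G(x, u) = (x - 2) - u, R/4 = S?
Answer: 200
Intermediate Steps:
S = 11
R = 44 (R = 4*11 = 44)
J = -4 (J = -½*8 = -4)
G(x, u) = -2 + x - u (G(x, u) = (-2 + x) - u = -2 + x - u)
Q(U) = -4 (Q(U) = -5 - (-2 + 0 - 1*(-1)) = -5 - (-2 + 0 + 1) = -5 - 1*(-1) = -5 + 1 = -4)
-920 + (70*J)*Q(1/(-38 + R)) = -920 + (70*(-4))*(-4) = -920 - 280*(-4) = -920 + 1120 = 200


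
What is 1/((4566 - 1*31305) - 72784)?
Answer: -1/99523 ≈ -1.0048e-5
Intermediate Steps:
1/((4566 - 1*31305) - 72784) = 1/((4566 - 31305) - 72784) = 1/(-26739 - 72784) = 1/(-99523) = -1/99523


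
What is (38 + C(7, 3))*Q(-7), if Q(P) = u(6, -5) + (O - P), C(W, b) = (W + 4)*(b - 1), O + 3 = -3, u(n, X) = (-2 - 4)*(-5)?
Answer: 1860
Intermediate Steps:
u(n, X) = 30 (u(n, X) = -6*(-5) = 30)
O = -6 (O = -3 - 3 = -6)
C(W, b) = (-1 + b)*(4 + W) (C(W, b) = (4 + W)*(-1 + b) = (-1 + b)*(4 + W))
Q(P) = 24 - P (Q(P) = 30 + (-6 - P) = 24 - P)
(38 + C(7, 3))*Q(-7) = (38 + (-4 - 1*7 + 4*3 + 7*3))*(24 - 1*(-7)) = (38 + (-4 - 7 + 12 + 21))*(24 + 7) = (38 + 22)*31 = 60*31 = 1860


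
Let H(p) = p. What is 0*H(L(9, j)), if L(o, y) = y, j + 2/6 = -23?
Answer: 0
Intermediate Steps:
j = -70/3 (j = -⅓ - 23 = -70/3 ≈ -23.333)
0*H(L(9, j)) = 0*(-70/3) = 0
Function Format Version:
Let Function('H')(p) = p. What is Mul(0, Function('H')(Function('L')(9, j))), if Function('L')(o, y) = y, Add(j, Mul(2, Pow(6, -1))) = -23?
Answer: 0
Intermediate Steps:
j = Rational(-70, 3) (j = Add(Rational(-1, 3), -23) = Rational(-70, 3) ≈ -23.333)
Mul(0, Function('H')(Function('L')(9, j))) = Mul(0, Rational(-70, 3)) = 0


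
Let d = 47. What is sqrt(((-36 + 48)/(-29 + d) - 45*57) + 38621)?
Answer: sqrt(324510)/3 ≈ 189.89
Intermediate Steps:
sqrt(((-36 + 48)/(-29 + d) - 45*57) + 38621) = sqrt(((-36 + 48)/(-29 + 47) - 45*57) + 38621) = sqrt((12/18 - 2565) + 38621) = sqrt((12*(1/18) - 2565) + 38621) = sqrt((2/3 - 2565) + 38621) = sqrt(-7693/3 + 38621) = sqrt(108170/3) = sqrt(324510)/3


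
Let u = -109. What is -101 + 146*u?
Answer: -16015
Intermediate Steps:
-101 + 146*u = -101 + 146*(-109) = -101 - 15914 = -16015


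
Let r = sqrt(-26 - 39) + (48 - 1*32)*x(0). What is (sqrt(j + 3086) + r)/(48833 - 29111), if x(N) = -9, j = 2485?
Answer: -24/3287 + sqrt(619)/6574 + I*sqrt(65)/19722 ≈ -0.0035169 + 0.0004088*I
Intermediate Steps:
r = -144 + I*sqrt(65) (r = sqrt(-26 - 39) + (48 - 1*32)*(-9) = sqrt(-65) + (48 - 32)*(-9) = I*sqrt(65) + 16*(-9) = I*sqrt(65) - 144 = -144 + I*sqrt(65) ≈ -144.0 + 8.0623*I)
(sqrt(j + 3086) + r)/(48833 - 29111) = (sqrt(2485 + 3086) + (-144 + I*sqrt(65)))/(48833 - 29111) = (sqrt(5571) + (-144 + I*sqrt(65)))/19722 = (3*sqrt(619) + (-144 + I*sqrt(65)))*(1/19722) = (-144 + 3*sqrt(619) + I*sqrt(65))*(1/19722) = -24/3287 + sqrt(619)/6574 + I*sqrt(65)/19722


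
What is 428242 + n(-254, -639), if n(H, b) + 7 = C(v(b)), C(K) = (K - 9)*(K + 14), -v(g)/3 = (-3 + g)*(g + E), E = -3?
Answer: 1528906711713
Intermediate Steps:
v(g) = -3*(-3 + g)² (v(g) = -3*(-3 + g)*(g - 3) = -3*(-3 + g)*(-3 + g) = -3*(-3 + g)²)
C(K) = (-9 + K)*(14 + K)
n(H, b) = -268 + (-27 - 3*b² + 18*b)² - 15*b² + 90*b (n(H, b) = -7 + (-126 + (-27 - 3*b² + 18*b)² + 5*(-27 - 3*b² + 18*b)) = -7 + (-126 + (-27 - 3*b² + 18*b)² + (-135 - 15*b² + 90*b)) = -7 + (-261 + (-27 - 3*b² + 18*b)² - 15*b² + 90*b) = -268 + (-27 - 3*b² + 18*b)² - 15*b² + 90*b)
428242 + n(-254, -639) = 428242 + (461 - 882*(-639) - 108*(-639)³ + 9*(-639)⁴ + 471*(-639)²) = 428242 + (461 + 563598 - 108*(-260917119) + 9*166726039041 + 471*408321) = 428242 + (461 + 563598 + 28179048852 + 1500534351369 + 192319191) = 428242 + 1528906283471 = 1528906711713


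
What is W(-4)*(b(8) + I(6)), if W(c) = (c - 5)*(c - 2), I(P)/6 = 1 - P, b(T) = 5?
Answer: -1350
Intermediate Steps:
I(P) = 6 - 6*P (I(P) = 6*(1 - P) = 6 - 6*P)
W(c) = (-5 + c)*(-2 + c)
W(-4)*(b(8) + I(6)) = (10 + (-4)² - 7*(-4))*(5 + (6 - 6*6)) = (10 + 16 + 28)*(5 + (6 - 36)) = 54*(5 - 30) = 54*(-25) = -1350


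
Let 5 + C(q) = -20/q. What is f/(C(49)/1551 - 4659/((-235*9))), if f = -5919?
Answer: -2249190405/835742 ≈ -2691.3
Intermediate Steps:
C(q) = -5 - 20/q
f/(C(49)/1551 - 4659/((-235*9))) = -5919/((-5 - 20/49)/1551 - 4659/((-235*9))) = -5919/((-5 - 20*1/49)*(1/1551) - 4659/(-2115)) = -5919/((-5 - 20/49)*(1/1551) - 4659*(-1/2115)) = -5919/(-265/49*1/1551 + 1553/705) = -5919/(-265/75999 + 1553/705) = -5919/835742/379995 = -5919*379995/835742 = -2249190405/835742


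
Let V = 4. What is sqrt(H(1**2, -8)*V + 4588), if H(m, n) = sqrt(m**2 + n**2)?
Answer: 2*sqrt(1147 + sqrt(65)) ≈ 67.972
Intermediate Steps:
sqrt(H(1**2, -8)*V + 4588) = sqrt(sqrt((1**2)**2 + (-8)**2)*4 + 4588) = sqrt(sqrt(1**2 + 64)*4 + 4588) = sqrt(sqrt(1 + 64)*4 + 4588) = sqrt(sqrt(65)*4 + 4588) = sqrt(4*sqrt(65) + 4588) = sqrt(4588 + 4*sqrt(65))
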